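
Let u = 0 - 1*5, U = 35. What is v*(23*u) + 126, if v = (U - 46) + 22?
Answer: -1139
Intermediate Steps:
u = -5 (u = 0 - 5 = -5)
v = 11 (v = (35 - 46) + 22 = -11 + 22 = 11)
v*(23*u) + 126 = 11*(23*(-5)) + 126 = 11*(-115) + 126 = -1265 + 126 = -1139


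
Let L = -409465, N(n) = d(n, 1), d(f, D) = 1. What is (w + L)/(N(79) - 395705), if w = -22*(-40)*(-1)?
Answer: 410345/395704 ≈ 1.0370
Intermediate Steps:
N(n) = 1
w = -880 (w = 880*(-1) = -880)
(w + L)/(N(79) - 395705) = (-880 - 409465)/(1 - 395705) = -410345/(-395704) = -410345*(-1/395704) = 410345/395704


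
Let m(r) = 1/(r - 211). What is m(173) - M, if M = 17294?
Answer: -657173/38 ≈ -17294.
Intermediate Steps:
m(r) = 1/(-211 + r)
m(173) - M = 1/(-211 + 173) - 1*17294 = 1/(-38) - 17294 = -1/38 - 17294 = -657173/38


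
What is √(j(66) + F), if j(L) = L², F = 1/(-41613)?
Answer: √7543031504151/41613 ≈ 66.000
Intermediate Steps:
F = -1/41613 ≈ -2.4031e-5
√(j(66) + F) = √(66² - 1/41613) = √(4356 - 1/41613) = √(181266227/41613) = √7543031504151/41613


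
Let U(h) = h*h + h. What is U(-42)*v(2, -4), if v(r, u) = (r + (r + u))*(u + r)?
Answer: 0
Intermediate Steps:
U(h) = h + h² (U(h) = h² + h = h + h²)
v(r, u) = (r + u)*(u + 2*r) (v(r, u) = (u + 2*r)*(r + u) = (r + u)*(u + 2*r))
U(-42)*v(2, -4) = (-42*(1 - 42))*((-4)² + 2*2² + 3*2*(-4)) = (-42*(-41))*(16 + 2*4 - 24) = 1722*(16 + 8 - 24) = 1722*0 = 0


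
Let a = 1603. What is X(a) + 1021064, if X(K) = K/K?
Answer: 1021065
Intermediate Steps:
X(K) = 1
X(a) + 1021064 = 1 + 1021064 = 1021065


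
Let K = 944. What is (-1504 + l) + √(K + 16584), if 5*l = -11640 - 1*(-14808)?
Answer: -4352/5 + 2*√4382 ≈ -738.01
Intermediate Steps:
l = 3168/5 (l = (-11640 - 1*(-14808))/5 = (-11640 + 14808)/5 = (⅕)*3168 = 3168/5 ≈ 633.60)
(-1504 + l) + √(K + 16584) = (-1504 + 3168/5) + √(944 + 16584) = -4352/5 + √17528 = -4352/5 + 2*√4382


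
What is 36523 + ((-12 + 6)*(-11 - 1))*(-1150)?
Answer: -46277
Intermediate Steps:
36523 + ((-12 + 6)*(-11 - 1))*(-1150) = 36523 - 6*(-12)*(-1150) = 36523 + 72*(-1150) = 36523 - 82800 = -46277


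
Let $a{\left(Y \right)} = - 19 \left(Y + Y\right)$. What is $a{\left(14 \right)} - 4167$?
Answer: $-4699$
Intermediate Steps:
$a{\left(Y \right)} = - 38 Y$ ($a{\left(Y \right)} = - 19 \cdot 2 Y = - 38 Y$)
$a{\left(14 \right)} - 4167 = \left(-38\right) 14 - 4167 = -532 - 4167 = -4699$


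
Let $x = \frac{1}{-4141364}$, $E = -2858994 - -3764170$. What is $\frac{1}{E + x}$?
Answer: $\frac{4141364}{3748663300063} \approx 1.1048 \cdot 10^{-6}$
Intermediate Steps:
$E = 905176$ ($E = -2858994 + 3764170 = 905176$)
$x = - \frac{1}{4141364} \approx -2.4147 \cdot 10^{-7}$
$\frac{1}{E + x} = \frac{1}{905176 - \frac{1}{4141364}} = \frac{1}{\frac{3748663300063}{4141364}} = \frac{4141364}{3748663300063}$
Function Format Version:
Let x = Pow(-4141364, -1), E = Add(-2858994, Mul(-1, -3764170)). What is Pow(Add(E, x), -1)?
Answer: Rational(4141364, 3748663300063) ≈ 1.1048e-6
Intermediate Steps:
E = 905176 (E = Add(-2858994, 3764170) = 905176)
x = Rational(-1, 4141364) ≈ -2.4147e-7
Pow(Add(E, x), -1) = Pow(Add(905176, Rational(-1, 4141364)), -1) = Pow(Rational(3748663300063, 4141364), -1) = Rational(4141364, 3748663300063)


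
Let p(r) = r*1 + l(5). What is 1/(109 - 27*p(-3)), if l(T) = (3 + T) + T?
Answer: -1/161 ≈ -0.0062112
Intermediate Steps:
l(T) = 3 + 2*T
p(r) = 13 + r (p(r) = r*1 + (3 + 2*5) = r + (3 + 10) = r + 13 = 13 + r)
1/(109 - 27*p(-3)) = 1/(109 - 27*(13 - 3)) = 1/(109 - 27*10) = 1/(109 - 270) = 1/(-161) = -1/161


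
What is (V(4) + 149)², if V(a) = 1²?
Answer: 22500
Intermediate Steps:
V(a) = 1
(V(4) + 149)² = (1 + 149)² = 150² = 22500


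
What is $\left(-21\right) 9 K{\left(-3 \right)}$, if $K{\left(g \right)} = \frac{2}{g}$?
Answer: $126$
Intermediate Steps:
$\left(-21\right) 9 K{\left(-3 \right)} = \left(-21\right) 9 \frac{2}{-3} = - 189 \cdot 2 \left(- \frac{1}{3}\right) = \left(-189\right) \left(- \frac{2}{3}\right) = 126$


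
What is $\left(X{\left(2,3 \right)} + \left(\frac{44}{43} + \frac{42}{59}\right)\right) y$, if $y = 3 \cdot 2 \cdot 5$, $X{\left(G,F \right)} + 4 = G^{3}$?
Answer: $\frac{436500}{2537} \approx 172.05$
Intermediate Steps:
$X{\left(G,F \right)} = -4 + G^{3}$
$y = 30$ ($y = 6 \cdot 5 = 30$)
$\left(X{\left(2,3 \right)} + \left(\frac{44}{43} + \frac{42}{59}\right)\right) y = \left(\left(-4 + 2^{3}\right) + \left(\frac{44}{43} + \frac{42}{59}\right)\right) 30 = \left(\left(-4 + 8\right) + \left(44 \cdot \frac{1}{43} + 42 \cdot \frac{1}{59}\right)\right) 30 = \left(4 + \left(\frac{44}{43} + \frac{42}{59}\right)\right) 30 = \left(4 + \frac{4402}{2537}\right) 30 = \frac{14550}{2537} \cdot 30 = \frac{436500}{2537}$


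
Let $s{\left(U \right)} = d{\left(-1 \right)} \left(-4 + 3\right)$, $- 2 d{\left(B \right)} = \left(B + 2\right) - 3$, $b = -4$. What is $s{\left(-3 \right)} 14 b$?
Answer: $56$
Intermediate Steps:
$d{\left(B \right)} = \frac{1}{2} - \frac{B}{2}$ ($d{\left(B \right)} = - \frac{\left(B + 2\right) - 3}{2} = - \frac{\left(2 + B\right) - 3}{2} = - \frac{-1 + B}{2} = \frac{1}{2} - \frac{B}{2}$)
$s{\left(U \right)} = -1$ ($s{\left(U \right)} = \left(\frac{1}{2} - - \frac{1}{2}\right) \left(-4 + 3\right) = \left(\frac{1}{2} + \frac{1}{2}\right) \left(-1\right) = 1 \left(-1\right) = -1$)
$s{\left(-3 \right)} 14 b = \left(-1\right) 14 \left(-4\right) = \left(-14\right) \left(-4\right) = 56$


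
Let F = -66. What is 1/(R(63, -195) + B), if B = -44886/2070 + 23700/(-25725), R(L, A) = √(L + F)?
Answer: -316546480005/7197650566684 - 14003172225*I*√3/7197650566684 ≈ -0.043979 - 0.0033697*I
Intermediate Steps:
R(L, A) = √(-66 + L) (R(L, A) = √(L - 66) = √(-66 + L))
B = -2675003/118335 (B = -44886*1/2070 + 23700*(-1/25725) = -7481/345 - 316/343 = -2675003/118335 ≈ -22.605)
1/(R(63, -195) + B) = 1/(√(-66 + 63) - 2675003/118335) = 1/(√(-3) - 2675003/118335) = 1/(I*√3 - 2675003/118335) = 1/(-2675003/118335 + I*√3)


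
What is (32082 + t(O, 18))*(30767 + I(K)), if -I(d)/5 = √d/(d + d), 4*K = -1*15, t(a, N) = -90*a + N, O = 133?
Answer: 619339710 + 6710*I*√15 ≈ 6.1934e+8 + 25988.0*I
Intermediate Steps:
t(a, N) = N - 90*a
K = -15/4 (K = (-1*15)/4 = (¼)*(-15) = -15/4 ≈ -3.7500)
I(d) = -5/(2*√d) (I(d) = -5*√d/(d + d) = -5*√d/(2*d) = -5*1/(2*d)*√d = -5/(2*√d))
(32082 + t(O, 18))*(30767 + I(K)) = (32082 + (18 - 90*133))*(30767 - (-1)*I*√15/3) = (32082 + (18 - 11970))*(30767 - (-1)*I*√15/3) = (32082 - 11952)*(30767 + I*√15/3) = 20130*(30767 + I*√15/3) = 619339710 + 6710*I*√15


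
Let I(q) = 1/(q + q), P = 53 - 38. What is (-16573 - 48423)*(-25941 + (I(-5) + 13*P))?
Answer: 8366967578/5 ≈ 1.6734e+9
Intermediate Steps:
P = 15
I(q) = 1/(2*q)
(-16573 - 48423)*(-25941 + (I(-5) + 13*P)) = (-16573 - 48423)*(-25941 + ((½)/(-5) + 13*15)) = -64996*(-25941 + ((½)*(-⅕) + 195)) = -64996*(-25941 + (-⅒ + 195)) = -64996*(-25941 + 1949/10) = -64996*(-257461/10) = 8366967578/5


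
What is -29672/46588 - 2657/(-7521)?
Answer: -24844699/87597087 ≈ -0.28362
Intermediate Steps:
-29672/46588 - 2657/(-7521) = -29672*1/46588 - 2657*(-1/7521) = -7418/11647 + 2657/7521 = -24844699/87597087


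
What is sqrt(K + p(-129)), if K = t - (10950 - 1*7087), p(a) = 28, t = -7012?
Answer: I*sqrt(10847) ≈ 104.15*I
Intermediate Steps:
K = -10875 (K = -7012 - (10950 - 1*7087) = -7012 - (10950 - 7087) = -7012 - 1*3863 = -7012 - 3863 = -10875)
sqrt(K + p(-129)) = sqrt(-10875 + 28) = sqrt(-10847) = I*sqrt(10847)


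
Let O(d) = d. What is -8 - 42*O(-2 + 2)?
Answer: -8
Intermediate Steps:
-8 - 42*O(-2 + 2) = -8 - 42*(-2 + 2) = -8 - 42*0 = -8 + 0 = -8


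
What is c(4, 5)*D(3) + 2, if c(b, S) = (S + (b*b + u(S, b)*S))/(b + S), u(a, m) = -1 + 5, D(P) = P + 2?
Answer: 223/9 ≈ 24.778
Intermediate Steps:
D(P) = 2 + P
u(a, m) = 4
c(b, S) = (b² + 5*S)/(S + b) (c(b, S) = (S + (b*b + 4*S))/(b + S) = (S + (b² + 4*S))/(S + b) = (b² + 5*S)/(S + b))
c(4, 5)*D(3) + 2 = ((4² + 5*5)/(5 + 4))*(2 + 3) + 2 = ((16 + 25)/9)*5 + 2 = ((⅑)*41)*5 + 2 = (41/9)*5 + 2 = 205/9 + 2 = 223/9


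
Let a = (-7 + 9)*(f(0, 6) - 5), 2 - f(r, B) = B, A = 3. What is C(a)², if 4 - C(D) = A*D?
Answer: 3364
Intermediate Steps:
f(r, B) = 2 - B
a = -18 (a = (-7 + 9)*((2 - 1*6) - 5) = 2*((2 - 6) - 5) = 2*(-4 - 5) = 2*(-9) = -18)
C(D) = 4 - 3*D
C(a)² = (4 - 3*(-18))² = (4 + 54)² = 58² = 3364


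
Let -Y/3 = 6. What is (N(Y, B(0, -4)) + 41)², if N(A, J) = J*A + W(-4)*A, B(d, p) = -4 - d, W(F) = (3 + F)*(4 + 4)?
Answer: 66049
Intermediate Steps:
W(F) = 24 + 8*F (W(F) = (3 + F)*8 = 24 + 8*F)
Y = -18 (Y = -3*6 = -18)
N(A, J) = -8*A + A*J (N(A, J) = J*A + (24 + 8*(-4))*A = A*J + (24 - 32)*A = A*J - 8*A = -8*A + A*J)
(N(Y, B(0, -4)) + 41)² = (-18*(-8 + (-4 - 1*0)) + 41)² = (-18*(-8 + (-4 + 0)) + 41)² = (-18*(-8 - 4) + 41)² = (-18*(-12) + 41)² = (216 + 41)² = 257² = 66049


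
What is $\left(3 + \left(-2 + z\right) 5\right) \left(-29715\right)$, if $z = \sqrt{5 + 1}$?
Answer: $208005 - 148575 \sqrt{6} \approx -1.5593 \cdot 10^{5}$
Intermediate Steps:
$z = \sqrt{6} \approx 2.4495$
$\left(3 + \left(-2 + z\right) 5\right) \left(-29715\right) = \left(3 + \left(-2 + \sqrt{6}\right) 5\right) \left(-29715\right) = \left(3 - \left(10 - 5 \sqrt{6}\right)\right) \left(-29715\right) = \left(-7 + 5 \sqrt{6}\right) \left(-29715\right) = 208005 - 148575 \sqrt{6}$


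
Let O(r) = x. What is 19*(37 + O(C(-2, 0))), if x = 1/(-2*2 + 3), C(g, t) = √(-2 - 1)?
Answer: 684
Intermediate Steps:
C(g, t) = I*√3 (C(g, t) = √(-3) = I*√3)
x = -1 (x = 1/(-4 + 3) = 1/(-1) = -1)
O(r) = -1
19*(37 + O(C(-2, 0))) = 19*(37 - 1) = 19*36 = 684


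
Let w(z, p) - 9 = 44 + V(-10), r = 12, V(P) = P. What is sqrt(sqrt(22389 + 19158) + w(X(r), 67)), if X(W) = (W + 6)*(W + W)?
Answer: sqrt(43 + sqrt(41547)) ≈ 15.711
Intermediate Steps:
X(W) = 2*W*(6 + W) (X(W) = (6 + W)*(2*W) = 2*W*(6 + W))
w(z, p) = 43 (w(z, p) = 9 + (44 - 10) = 9 + 34 = 43)
sqrt(sqrt(22389 + 19158) + w(X(r), 67)) = sqrt(sqrt(22389 + 19158) + 43) = sqrt(sqrt(41547) + 43) = sqrt(43 + sqrt(41547))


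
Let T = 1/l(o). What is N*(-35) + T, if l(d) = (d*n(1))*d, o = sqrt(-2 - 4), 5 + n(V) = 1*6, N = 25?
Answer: -5251/6 ≈ -875.17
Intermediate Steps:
n(V) = 1 (n(V) = -5 + 1*6 = -5 + 6 = 1)
o = I*sqrt(6) (o = sqrt(-6) = I*sqrt(6) ≈ 2.4495*I)
l(d) = d**2 (l(d) = (d*1)*d = d*d = d**2)
T = -1/6 (T = 1/((I*sqrt(6))**2) = 1/(-6) = -1/6 ≈ -0.16667)
N*(-35) + T = 25*(-35) - 1/6 = -875 - 1/6 = -5251/6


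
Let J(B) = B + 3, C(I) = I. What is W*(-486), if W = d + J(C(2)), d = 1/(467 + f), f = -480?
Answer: -31104/13 ≈ -2392.6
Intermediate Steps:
J(B) = 3 + B
d = -1/13 (d = 1/(467 - 480) = 1/(-13) = -1/13 ≈ -0.076923)
W = 64/13 (W = -1/13 + (3 + 2) = -1/13 + 5 = 64/13 ≈ 4.9231)
W*(-486) = (64/13)*(-486) = -31104/13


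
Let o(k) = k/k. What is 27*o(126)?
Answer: 27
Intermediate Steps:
o(k) = 1
27*o(126) = 27*1 = 27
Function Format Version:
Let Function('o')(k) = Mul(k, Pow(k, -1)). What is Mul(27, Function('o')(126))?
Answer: 27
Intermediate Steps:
Function('o')(k) = 1
Mul(27, Function('o')(126)) = Mul(27, 1) = 27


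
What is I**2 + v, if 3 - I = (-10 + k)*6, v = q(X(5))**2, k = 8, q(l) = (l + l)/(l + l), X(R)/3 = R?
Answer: 226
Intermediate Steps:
X(R) = 3*R
q(l) = 1 (q(l) = (2*l)/((2*l)) = (2*l)*(1/(2*l)) = 1)
v = 1 (v = 1**2 = 1)
I = 15 (I = 3 - (-10 + 8)*6 = 3 - (-2)*6 = 3 - 1*(-12) = 3 + 12 = 15)
I**2 + v = 15**2 + 1 = 225 + 1 = 226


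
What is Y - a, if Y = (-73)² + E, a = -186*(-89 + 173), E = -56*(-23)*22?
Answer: 49289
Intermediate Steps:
E = 28336 (E = 1288*22 = 28336)
a = -15624 (a = -186*84 = -15624)
Y = 33665 (Y = (-73)² + 28336 = 5329 + 28336 = 33665)
Y - a = 33665 - 1*(-15624) = 33665 + 15624 = 49289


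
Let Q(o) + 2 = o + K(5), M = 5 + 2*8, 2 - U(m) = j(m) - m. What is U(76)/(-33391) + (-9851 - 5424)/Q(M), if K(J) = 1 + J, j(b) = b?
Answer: -20401903/33391 ≈ -611.00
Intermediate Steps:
U(m) = 2 (U(m) = 2 - (m - m) = 2 - 1*0 = 2 + 0 = 2)
M = 21 (M = 5 + 16 = 21)
Q(o) = 4 + o (Q(o) = -2 + (o + (1 + 5)) = -2 + (o + 6) = -2 + (6 + o) = 4 + o)
U(76)/(-33391) + (-9851 - 5424)/Q(M) = 2/(-33391) + (-9851 - 5424)/(4 + 21) = 2*(-1/33391) - 15275/25 = -2/33391 - 15275*1/25 = -2/33391 - 611 = -20401903/33391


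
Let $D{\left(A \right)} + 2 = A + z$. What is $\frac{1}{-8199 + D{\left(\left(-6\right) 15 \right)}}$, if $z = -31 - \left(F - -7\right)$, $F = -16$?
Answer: $- \frac{1}{8313} \approx -0.00012029$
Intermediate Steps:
$z = -22$ ($z = -31 - \left(-16 - -7\right) = -31 - \left(-16 + 7\right) = -31 - -9 = -31 + 9 = -22$)
$D{\left(A \right)} = -24 + A$ ($D{\left(A \right)} = -2 + \left(A - 22\right) = -2 + \left(-22 + A\right) = -24 + A$)
$\frac{1}{-8199 + D{\left(\left(-6\right) 15 \right)}} = \frac{1}{-8199 - 114} = \frac{1}{-8313} = - \frac{1}{8313}$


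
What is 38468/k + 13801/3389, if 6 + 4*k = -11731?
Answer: -359489871/39776693 ≈ -9.0377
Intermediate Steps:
k = -11737/4 (k = -3/2 + (¼)*(-11731) = -3/2 - 11731/4 = -11737/4 ≈ -2934.3)
38468/k + 13801/3389 = 38468/(-11737/4) + 13801/3389 = 38468*(-4/11737) + 13801*(1/3389) = -153872/11737 + 13801/3389 = -359489871/39776693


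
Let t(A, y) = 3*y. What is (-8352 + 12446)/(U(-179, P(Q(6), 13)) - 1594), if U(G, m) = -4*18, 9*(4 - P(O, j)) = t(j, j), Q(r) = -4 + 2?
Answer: -2047/833 ≈ -2.4574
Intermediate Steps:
Q(r) = -2
P(O, j) = 4 - j/3
U(G, m) = -72
(-8352 + 12446)/(U(-179, P(Q(6), 13)) - 1594) = (-8352 + 12446)/(-72 - 1594) = 4094/(-1666) = 4094*(-1/1666) = -2047/833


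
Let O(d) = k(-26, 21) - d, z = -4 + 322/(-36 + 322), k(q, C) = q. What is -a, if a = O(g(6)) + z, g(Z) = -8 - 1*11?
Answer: 1412/143 ≈ 9.8741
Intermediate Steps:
g(Z) = -19 (g(Z) = -8 - 11 = -19)
z = -411/143 (z = -4 + 322/286 = -4 + (1/286)*322 = -4 + 161/143 = -411/143 ≈ -2.8741)
O(d) = -26 - d
a = -1412/143 (a = (-26 - 1*(-19)) - 411/143 = (-26 + 19) - 411/143 = -7 - 411/143 = -1412/143 ≈ -9.8741)
-a = -1*(-1412/143) = 1412/143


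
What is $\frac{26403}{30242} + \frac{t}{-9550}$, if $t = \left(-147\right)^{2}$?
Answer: $- \frac{100337682}{72202775} \approx -1.3897$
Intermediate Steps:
$t = 21609$
$\frac{26403}{30242} + \frac{t}{-9550} = \frac{26403}{30242} + \frac{21609}{-9550} = 26403 \cdot \frac{1}{30242} + 21609 \left(- \frac{1}{9550}\right) = \frac{26403}{30242} - \frac{21609}{9550} = - \frac{100337682}{72202775}$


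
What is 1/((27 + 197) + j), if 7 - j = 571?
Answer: -1/340 ≈ -0.0029412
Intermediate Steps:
j = -564 (j = 7 - 1*571 = 7 - 571 = -564)
1/((27 + 197) + j) = 1/((27 + 197) - 564) = 1/(224 - 564) = 1/(-340) = -1/340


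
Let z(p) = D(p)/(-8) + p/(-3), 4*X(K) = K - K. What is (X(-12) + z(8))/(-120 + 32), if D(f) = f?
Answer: 1/24 ≈ 0.041667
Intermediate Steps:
X(K) = 0 (X(K) = (K - K)/4 = (¼)*0 = 0)
z(p) = -11*p/24 (z(p) = p/(-8) + p/(-3) = p*(-⅛) + p*(-⅓) = -p/8 - p/3 = -11*p/24)
(X(-12) + z(8))/(-120 + 32) = (0 - 11/24*8)/(-120 + 32) = (0 - 11/3)/(-88) = -11/3*(-1/88) = 1/24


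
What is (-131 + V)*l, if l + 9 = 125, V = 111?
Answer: -2320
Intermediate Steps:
l = 116 (l = -9 + 125 = 116)
(-131 + V)*l = (-131 + 111)*116 = -20*116 = -2320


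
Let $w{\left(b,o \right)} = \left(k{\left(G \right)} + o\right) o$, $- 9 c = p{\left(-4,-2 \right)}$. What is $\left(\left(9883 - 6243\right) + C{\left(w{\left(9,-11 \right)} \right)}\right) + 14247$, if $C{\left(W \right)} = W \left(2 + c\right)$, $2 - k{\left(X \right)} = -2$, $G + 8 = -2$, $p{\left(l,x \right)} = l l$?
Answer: $\frac{161137}{9} \approx 17904.0$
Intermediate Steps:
$p{\left(l,x \right)} = l^{2}$
$G = -10$ ($G = -8 - 2 = -10$)
$k{\left(X \right)} = 4$ ($k{\left(X \right)} = 2 - -2 = 2 + 2 = 4$)
$c = - \frac{16}{9}$ ($c = - \frac{\left(-4\right)^{2}}{9} = \left(- \frac{1}{9}\right) 16 = - \frac{16}{9} \approx -1.7778$)
$w{\left(b,o \right)} = o \left(4 + o\right)$ ($w{\left(b,o \right)} = \left(4 + o\right) o = o \left(4 + o\right)$)
$C{\left(W \right)} = \frac{2 W}{9}$ ($C{\left(W \right)} = W \left(2 - \frac{16}{9}\right) = W \frac{2}{9} = \frac{2 W}{9}$)
$\left(\left(9883 - 6243\right) + C{\left(w{\left(9,-11 \right)} \right)}\right) + 14247 = \left(\left(9883 - 6243\right) + \frac{2 \left(- 11 \left(4 - 11\right)\right)}{9}\right) + 14247 = \left(\left(9883 - 6243\right) + \frac{2 \left(\left(-11\right) \left(-7\right)\right)}{9}\right) + 14247 = \left(3640 + \frac{2}{9} \cdot 77\right) + 14247 = \left(3640 + \frac{154}{9}\right) + 14247 = \frac{32914}{9} + 14247 = \frac{161137}{9}$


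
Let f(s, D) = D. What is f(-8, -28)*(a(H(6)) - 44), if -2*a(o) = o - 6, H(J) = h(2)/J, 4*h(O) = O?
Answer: 6895/6 ≈ 1149.2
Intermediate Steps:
h(O) = O/4
H(J) = 1/(2*J) (H(J) = ((¼)*2)/J = 1/(2*J))
a(o) = 3 - o/2 (a(o) = -(o - 6)/2 = -(-6 + o)/2 = 3 - o/2)
f(-8, -28)*(a(H(6)) - 44) = -28*((3 - 1/(4*6)) - 44) = -28*((3 - ½*1/12) - 44) = -28*((3 - 1/24) - 44) = -28*(71/24 - 44) = -28*(-985/24) = 6895/6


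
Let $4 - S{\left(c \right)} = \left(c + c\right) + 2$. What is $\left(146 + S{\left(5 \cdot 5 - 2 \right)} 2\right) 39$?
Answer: $2262$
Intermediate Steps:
$S{\left(c \right)} = 2 - 2 c$ ($S{\left(c \right)} = 4 - \left(\left(c + c\right) + 2\right) = 4 - \left(2 c + 2\right) = 4 - \left(2 + 2 c\right) = 2 - 2 c$)
$\left(146 + S{\left(5 \cdot 5 - 2 \right)} 2\right) 39 = \left(146 + \left(2 - 2 \left(5 \cdot 5 - 2\right)\right) 2\right) 39 = \left(146 + \left(2 - 2 \left(25 - 2\right)\right) 2\right) 39 = \left(146 + \left(2 - 46\right) 2\right) 39 = \left(146 - 88\right) 39 = 58 \cdot 39 = 2262$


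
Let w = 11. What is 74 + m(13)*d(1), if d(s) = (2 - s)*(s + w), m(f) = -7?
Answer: -10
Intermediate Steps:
d(s) = (2 - s)*(11 + s) (d(s) = (2 - s)*(s + 11) = (2 - s)*(11 + s))
74 + m(13)*d(1) = 74 - 7*(22 - 1*1² - 9*1) = 74 - 7*(22 - 1*1 - 9) = 74 - 7*(22 - 1 - 9) = 74 - 7*12 = 74 - 84 = -10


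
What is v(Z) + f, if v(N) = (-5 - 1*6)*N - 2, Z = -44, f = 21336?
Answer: 21818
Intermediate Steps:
v(N) = -2 - 11*N (v(N) = (-5 - 6)*N - 2 = -11*N - 2 = -2 - 11*N)
v(Z) + f = (-2 - 11*(-44)) + 21336 = (-2 + 484) + 21336 = 482 + 21336 = 21818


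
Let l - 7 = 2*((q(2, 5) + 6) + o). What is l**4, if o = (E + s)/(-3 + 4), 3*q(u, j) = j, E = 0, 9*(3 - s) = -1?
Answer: 4362470401/6561 ≈ 6.6491e+5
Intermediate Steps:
s = 28/9 (s = 3 - 1/9*(-1) = 3 + 1/9 = 28/9 ≈ 3.1111)
q(u, j) = j/3
o = 28/9 (o = (0 + 28/9)/(-3 + 4) = (28/9)/1 = (28/9)*1 = 28/9 ≈ 3.1111)
l = 257/9 (l = 7 + 2*(((1/3)*5 + 6) + 28/9) = 7 + 2*((5/3 + 6) + 28/9) = 7 + 2*(23/3 + 28/9) = 7 + 2*(97/9) = 7 + 194/9 = 257/9 ≈ 28.556)
l**4 = (257/9)**4 = 4362470401/6561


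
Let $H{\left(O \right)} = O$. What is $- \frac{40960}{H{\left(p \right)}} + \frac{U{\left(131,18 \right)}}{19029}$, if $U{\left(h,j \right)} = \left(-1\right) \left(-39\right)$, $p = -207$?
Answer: $\frac{259811971}{1313001} \approx 197.88$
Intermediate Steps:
$U{\left(h,j \right)} = 39$
$- \frac{40960}{H{\left(p \right)}} + \frac{U{\left(131,18 \right)}}{19029} = - \frac{40960}{-207} + \frac{39}{19029} = \left(-40960\right) \left(- \frac{1}{207}\right) + 39 \cdot \frac{1}{19029} = \frac{40960}{207} + \frac{13}{6343} = \frac{259811971}{1313001}$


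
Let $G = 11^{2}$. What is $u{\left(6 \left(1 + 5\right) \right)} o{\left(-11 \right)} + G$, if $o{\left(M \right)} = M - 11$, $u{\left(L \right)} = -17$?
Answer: $495$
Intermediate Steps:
$G = 121$
$o{\left(M \right)} = -11 + M$
$u{\left(6 \left(1 + 5\right) \right)} o{\left(-11 \right)} + G = - 17 \left(-11 - 11\right) + 121 = \left(-17\right) \left(-22\right) + 121 = 374 + 121 = 495$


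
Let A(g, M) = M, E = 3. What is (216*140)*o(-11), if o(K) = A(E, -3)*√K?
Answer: -90720*I*√11 ≈ -3.0088e+5*I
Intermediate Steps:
o(K) = -3*√K
(216*140)*o(-11) = (216*140)*(-3*I*√11) = 30240*(-3*I*√11) = -90720*I*√11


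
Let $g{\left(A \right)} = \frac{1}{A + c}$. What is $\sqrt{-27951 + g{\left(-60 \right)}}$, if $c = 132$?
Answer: $\frac{i \sqrt{4024942}}{12} \approx 167.19 i$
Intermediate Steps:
$g{\left(A \right)} = \frac{1}{132 + A}$ ($g{\left(A \right)} = \frac{1}{A + 132} = \frac{1}{132 + A}$)
$\sqrt{-27951 + g{\left(-60 \right)}} = \sqrt{-27951 + \frac{1}{132 - 60}} = \sqrt{-27951 + \frac{1}{72}} = \sqrt{- \frac{2012471}{72}} = \frac{i \sqrt{4024942}}{12}$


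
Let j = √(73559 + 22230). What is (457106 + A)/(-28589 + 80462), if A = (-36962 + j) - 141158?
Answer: 278986/51873 + √95789/51873 ≈ 5.3842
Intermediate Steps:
j = √95789 ≈ 309.50
A = -178120 + √95789 (A = (-36962 + √95789) - 141158 = -178120 + √95789 ≈ -1.7781e+5)
(457106 + A)/(-28589 + 80462) = (457106 + (-178120 + √95789))/(-28589 + 80462) = (278986 + √95789)/51873 = (278986 + √95789)*(1/51873) = 278986/51873 + √95789/51873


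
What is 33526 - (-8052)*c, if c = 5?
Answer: 73786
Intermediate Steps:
33526 - (-8052)*c = 33526 - (-8052)*5 = 33526 - 1*(-40260) = 33526 + 40260 = 73786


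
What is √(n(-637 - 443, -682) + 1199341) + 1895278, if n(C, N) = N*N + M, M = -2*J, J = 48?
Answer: 1895278 + √1664369 ≈ 1.8966e+6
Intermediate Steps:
M = -96 (M = -2*48 = -96)
n(C, N) = -96 + N² (n(C, N) = N*N - 96 = N² - 96 = -96 + N²)
√(n(-637 - 443, -682) + 1199341) + 1895278 = √((-96 + (-682)²) + 1199341) + 1895278 = √((-96 + 465124) + 1199341) + 1895278 = √(465028 + 1199341) + 1895278 = √1664369 + 1895278 = 1895278 + √1664369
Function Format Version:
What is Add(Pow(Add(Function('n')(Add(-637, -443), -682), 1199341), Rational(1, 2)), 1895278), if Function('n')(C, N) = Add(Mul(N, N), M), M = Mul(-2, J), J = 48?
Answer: Add(1895278, Pow(1664369, Rational(1, 2))) ≈ 1.8966e+6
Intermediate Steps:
M = -96 (M = Mul(-2, 48) = -96)
Function('n')(C, N) = Add(-96, Pow(N, 2)) (Function('n')(C, N) = Add(Mul(N, N), -96) = Add(Pow(N, 2), -96) = Add(-96, Pow(N, 2)))
Add(Pow(Add(Function('n')(Add(-637, -443), -682), 1199341), Rational(1, 2)), 1895278) = Add(Pow(Add(Add(-96, Pow(-682, 2)), 1199341), Rational(1, 2)), 1895278) = Add(Pow(Add(Add(-96, 465124), 1199341), Rational(1, 2)), 1895278) = Add(Pow(Add(465028, 1199341), Rational(1, 2)), 1895278) = Add(Pow(1664369, Rational(1, 2)), 1895278) = Add(1895278, Pow(1664369, Rational(1, 2)))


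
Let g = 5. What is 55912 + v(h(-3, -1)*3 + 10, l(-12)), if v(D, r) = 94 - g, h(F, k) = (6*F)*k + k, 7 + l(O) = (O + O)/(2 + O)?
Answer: 56001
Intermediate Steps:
l(O) = -7 + 2*O/(2 + O) (l(O) = -7 + (O + O)/(2 + O) = -7 + (2*O)/(2 + O) = -7 + 2*O/(2 + O))
h(F, k) = k + 6*F*k (h(F, k) = 6*F*k + k = k + 6*F*k)
v(D, r) = 89 (v(D, r) = 94 - 1*5 = 94 - 5 = 89)
55912 + v(h(-3, -1)*3 + 10, l(-12)) = 55912 + 89 = 56001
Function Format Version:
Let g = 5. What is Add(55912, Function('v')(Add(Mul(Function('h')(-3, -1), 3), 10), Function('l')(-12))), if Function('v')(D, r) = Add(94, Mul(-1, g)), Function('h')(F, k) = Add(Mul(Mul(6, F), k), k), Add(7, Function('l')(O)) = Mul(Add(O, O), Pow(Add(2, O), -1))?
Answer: 56001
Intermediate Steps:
Function('l')(O) = Add(-7, Mul(2, O, Pow(Add(2, O), -1))) (Function('l')(O) = Add(-7, Mul(Add(O, O), Pow(Add(2, O), -1))) = Add(-7, Mul(Mul(2, O), Pow(Add(2, O), -1))) = Add(-7, Mul(2, O, Pow(Add(2, O), -1))))
Function('h')(F, k) = Add(k, Mul(6, F, k)) (Function('h')(F, k) = Add(Mul(6, F, k), k) = Add(k, Mul(6, F, k)))
Function('v')(D, r) = 89 (Function('v')(D, r) = Add(94, Mul(-1, 5)) = Add(94, -5) = 89)
Add(55912, Function('v')(Add(Mul(Function('h')(-3, -1), 3), 10), Function('l')(-12))) = Add(55912, 89) = 56001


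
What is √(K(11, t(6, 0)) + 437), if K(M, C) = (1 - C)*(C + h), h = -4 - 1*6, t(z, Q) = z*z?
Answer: I*√473 ≈ 21.749*I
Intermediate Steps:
t(z, Q) = z²
h = -10 (h = -4 - 6 = -10)
K(M, C) = (1 - C)*(-10 + C) (K(M, C) = (1 - C)*(C - 10) = (1 - C)*(-10 + C))
√(K(11, t(6, 0)) + 437) = √((-10 - (6²)² + 11*6²) + 437) = √((-10 - 1*36² + 11*36) + 437) = √((-10 - 1*1296 + 396) + 437) = √((-10 - 1296 + 396) + 437) = √(-910 + 437) = √(-473) = I*√473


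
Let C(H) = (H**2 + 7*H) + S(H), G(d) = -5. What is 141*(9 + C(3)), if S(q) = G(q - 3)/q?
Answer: 5264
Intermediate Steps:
S(q) = -5/q
C(H) = H**2 - 5/H + 7*H (C(H) = (H**2 + 7*H) - 5/H = H**2 - 5/H + 7*H)
141*(9 + C(3)) = 141*(9 + (-5 + 3**2*(7 + 3))/3) = 141*(9 + (-5 + 9*10)/3) = 141*(9 + (-5 + 90)/3) = 141*(9 + (1/3)*85) = 141*(9 + 85/3) = 141*(112/3) = 5264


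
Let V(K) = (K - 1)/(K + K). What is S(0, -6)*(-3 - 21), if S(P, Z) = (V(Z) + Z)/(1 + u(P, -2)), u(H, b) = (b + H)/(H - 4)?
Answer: 260/3 ≈ 86.667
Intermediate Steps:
V(K) = (-1 + K)/(2*K) (V(K) = (-1 + K)/((2*K)) = (-1 + K)*(1/(2*K)) = (-1 + K)/(2*K))
u(H, b) = (H + b)/(-4 + H)
S(P, Z) = (Z + (-1 + Z)/(2*Z))/(1 + (-2 + P)/(-4 + P)) (S(P, Z) = ((-1 + Z)/(2*Z) + Z)/(1 + (P - 2)/(-4 + P)) = (Z + (-1 + Z)/(2*Z))/(1 + (-2 + P)/(-4 + P)))
S(0, -6)*(-3 - 21) = ((¼)*(-4 + 0)*(-1 - 6 + 2*(-6)²)/(-6*(-3 + 0)))*(-3 - 21) = ((¼)*(-⅙)*(-4)*(-1 - 6 + 2*36)/(-3))*(-24) = ((¼)*(-⅙)*(-⅓)*(-4)*(-1 - 6 + 72))*(-24) = ((¼)*(-⅙)*(-⅓)*(-4)*65)*(-24) = -65/18*(-24) = 260/3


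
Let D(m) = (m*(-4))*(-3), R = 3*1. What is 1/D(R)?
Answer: 1/36 ≈ 0.027778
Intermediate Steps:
R = 3
D(m) = 12*m (D(m) = -4*m*(-3) = 12*m)
1/D(R) = 1/(12*3) = 1/36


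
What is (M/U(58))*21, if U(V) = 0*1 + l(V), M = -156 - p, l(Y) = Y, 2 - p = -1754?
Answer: -20076/29 ≈ -692.28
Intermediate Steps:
p = 1756 (p = 2 - 1*(-1754) = 2 + 1754 = 1756)
M = -1912 (M = -156 - 1*1756 = -156 - 1756 = -1912)
U(V) = V (U(V) = 0*1 + V = 0 + V = V)
(M/U(58))*21 = -1912/58*21 = -1912*1/58*21 = -956/29*21 = -20076/29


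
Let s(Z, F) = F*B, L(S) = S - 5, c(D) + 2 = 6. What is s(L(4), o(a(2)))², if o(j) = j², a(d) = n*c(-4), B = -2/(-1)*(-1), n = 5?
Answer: 640000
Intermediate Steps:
c(D) = 4 (c(D) = -2 + 6 = 4)
B = -2 (B = -2*(-1)*(-1) = 2*(-1) = -2)
a(d) = 20 (a(d) = 5*4 = 20)
L(S) = -5 + S
s(Z, F) = -2*F (s(Z, F) = F*(-2) = -2*F)
s(L(4), o(a(2)))² = (-2*20²)² = (-2*400)² = (-800)² = 640000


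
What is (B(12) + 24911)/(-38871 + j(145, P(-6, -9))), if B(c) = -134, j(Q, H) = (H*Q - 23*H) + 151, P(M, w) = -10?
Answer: -24777/39940 ≈ -0.62036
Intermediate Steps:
j(Q, H) = 151 - 23*H + H*Q (j(Q, H) = (-23*H + H*Q) + 151 = 151 - 23*H + H*Q)
(B(12) + 24911)/(-38871 + j(145, P(-6, -9))) = (-134 + 24911)/(-38871 + (151 - 23*(-10) - 10*145)) = 24777/(-38871 + (151 + 230 - 1450)) = 24777/(-38871 - 1069) = 24777/(-39940) = 24777*(-1/39940) = -24777/39940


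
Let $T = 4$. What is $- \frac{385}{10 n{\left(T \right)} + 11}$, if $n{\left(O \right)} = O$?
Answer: $- \frac{385}{51} \approx -7.549$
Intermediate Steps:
$- \frac{385}{10 n{\left(T \right)} + 11} = - \frac{385}{10 \cdot 4 + 11} = - \frac{385}{40 + 11} = - \frac{385}{51}$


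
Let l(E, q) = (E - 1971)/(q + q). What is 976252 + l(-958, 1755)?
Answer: 3426641591/3510 ≈ 9.7625e+5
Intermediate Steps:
l(E, q) = (-1971 + E)/(2*q) (l(E, q) = (-1971 + E)/((2*q)) = (-1971 + E)*(1/(2*q)) = (-1971 + E)/(2*q))
976252 + l(-958, 1755) = 976252 + (½)*(-1971 - 958)/1755 = 976252 + (½)*(1/1755)*(-2929) = 976252 - 2929/3510 = 3426641591/3510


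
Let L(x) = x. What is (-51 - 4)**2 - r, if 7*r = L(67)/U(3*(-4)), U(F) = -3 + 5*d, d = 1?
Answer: 42283/14 ≈ 3020.2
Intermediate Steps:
U(F) = 2 (U(F) = -3 + 5*1 = -3 + 5 = 2)
r = 67/14 (r = (67/2)/7 = (67*(1/2))/7 = (1/7)*(67/2) = 67/14 ≈ 4.7857)
(-51 - 4)**2 - r = (-51 - 4)**2 - 1*67/14 = (-55)**2 - 67/14 = 3025 - 67/14 = 42283/14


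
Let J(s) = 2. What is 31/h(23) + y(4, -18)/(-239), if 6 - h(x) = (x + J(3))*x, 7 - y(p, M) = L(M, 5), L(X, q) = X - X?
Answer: -11392/135991 ≈ -0.083770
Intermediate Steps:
L(X, q) = 0
y(p, M) = 7 (y(p, M) = 7 - 1*0 = 7 + 0 = 7)
h(x) = 6 - x*(2 + x) (h(x) = 6 - (x + 2)*x = 6 - (2 + x)*x = 6 - x*(2 + x))
31/h(23) + y(4, -18)/(-239) = 31/(6 - 1*23² - 2*23) + 7/(-239) = 31/(6 - 1*529 - 46) + 7*(-1/239) = 31/(6 - 529 - 46) - 7/239 = 31/(-569) - 7/239 = 31*(-1/569) - 7/239 = -31/569 - 7/239 = -11392/135991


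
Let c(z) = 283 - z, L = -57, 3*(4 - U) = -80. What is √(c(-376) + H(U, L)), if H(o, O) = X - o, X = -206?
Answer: √3801/3 ≈ 20.551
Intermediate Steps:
U = 92/3 (U = 4 - ⅓*(-80) = 4 + 80/3 = 92/3 ≈ 30.667)
H(o, O) = -206 - o
√(c(-376) + H(U, L)) = √((283 - 1*(-376)) + (-206 - 1*92/3)) = √((283 + 376) + (-206 - 92/3)) = √(659 - 710/3) = √(1267/3) = √3801/3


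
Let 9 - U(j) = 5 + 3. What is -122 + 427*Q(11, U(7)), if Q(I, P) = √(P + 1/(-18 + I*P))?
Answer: -122 + 61*√42 ≈ 273.33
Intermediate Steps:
U(j) = 1 (U(j) = 9 - (5 + 3) = 9 - 1*8 = 9 - 8 = 1)
-122 + 427*Q(11, U(7)) = -122 + 427*√((1 + 1*(-18 + 11*1))/(-18 + 11*1)) = -122 + 427*√((1 + 1*(-18 + 11))/(-18 + 11)) = -122 + 427*√((1 + 1*(-7))/(-7)) = -122 + 427*√(-(1 - 7)/7) = -122 + 427*√(-⅐*(-6)) = -122 + 427*√(6/7) = -122 + 427*(√42/7) = -122 + 61*√42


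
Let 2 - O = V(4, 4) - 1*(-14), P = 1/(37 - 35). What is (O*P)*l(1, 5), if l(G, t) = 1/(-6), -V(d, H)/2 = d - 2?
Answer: ⅔ ≈ 0.66667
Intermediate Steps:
V(d, H) = 4 - 2*d (V(d, H) = -2*(d - 2) = -2*(-2 + d) = 4 - 2*d)
l(G, t) = -⅙
P = ½ (P = 1/2 = ½ ≈ 0.50000)
O = -8 (O = 2 - ((4 - 2*4) - 1*(-14)) = 2 - ((4 - 8) + 14) = 2 - (-4 + 14) = 2 - 1*10 = 2 - 10 = -8)
(O*P)*l(1, 5) = -8*½*(-⅙) = -4*(-⅙) = ⅔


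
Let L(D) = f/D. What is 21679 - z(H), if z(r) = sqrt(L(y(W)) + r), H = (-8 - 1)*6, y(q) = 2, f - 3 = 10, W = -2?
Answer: 21679 - I*sqrt(190)/2 ≈ 21679.0 - 6.892*I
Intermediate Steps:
f = 13 (f = 3 + 10 = 13)
L(D) = 13/D
H = -54 (H = -9*6 = -54)
z(r) = sqrt(13/2 + r)
21679 - z(H) = 21679 - sqrt(26 + 4*(-54))/2 = 21679 - sqrt(26 - 216)/2 = 21679 - sqrt(-190)/2 = 21679 - I*sqrt(190)/2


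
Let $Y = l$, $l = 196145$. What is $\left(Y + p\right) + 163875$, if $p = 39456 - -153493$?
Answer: $552969$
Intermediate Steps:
$p = 192949$ ($p = 39456 + 153493 = 192949$)
$Y = 196145$
$\left(Y + p\right) + 163875 = \left(196145 + 192949\right) + 163875 = 389094 + 163875 = 552969$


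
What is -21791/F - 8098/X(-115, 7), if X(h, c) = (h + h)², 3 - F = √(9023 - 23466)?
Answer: -893815999/191127700 - 21791*I*√14443/14452 ≈ -4.6765 - 181.21*I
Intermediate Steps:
F = 3 - I*√14443 (F = 3 - √(9023 - 23466) = 3 - √(-14443) = 3 - I*√14443 ≈ 3.0 - 120.18*I)
X(h, c) = 4*h² (X(h, c) = (2*h)² = 4*h²)
-21791/F - 8098/X(-115, 7) = -21791/(3 - I*√14443) - 8098/(4*(-115)²) = -21791/(3 - I*√14443) - 8098/(4*13225) = -21791/(3 - I*√14443) - 8098/52900 = -21791/(3 - I*√14443) - 8098*1/52900 = -21791/(3 - I*√14443) - 4049/26450 = -4049/26450 - 21791/(3 - I*√14443)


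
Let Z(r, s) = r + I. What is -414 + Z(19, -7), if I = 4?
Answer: -391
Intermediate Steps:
Z(r, s) = 4 + r (Z(r, s) = r + 4 = 4 + r)
-414 + Z(19, -7) = -414 + (4 + 19) = -414 + 23 = -391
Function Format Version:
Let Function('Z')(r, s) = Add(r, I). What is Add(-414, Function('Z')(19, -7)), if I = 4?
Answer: -391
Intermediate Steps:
Function('Z')(r, s) = Add(4, r) (Function('Z')(r, s) = Add(r, 4) = Add(4, r))
Add(-414, Function('Z')(19, -7)) = Add(-414, Add(4, 19)) = Add(-414, 23) = -391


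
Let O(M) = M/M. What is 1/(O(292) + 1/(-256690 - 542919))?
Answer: 799609/799608 ≈ 1.0000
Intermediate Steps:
O(M) = 1
1/(O(292) + 1/(-256690 - 542919)) = 1/(1 + 1/(-256690 - 542919)) = 1/(1 + 1/(-799609)) = 1/(1 - 1/799609) = 1/(799608/799609) = 799609/799608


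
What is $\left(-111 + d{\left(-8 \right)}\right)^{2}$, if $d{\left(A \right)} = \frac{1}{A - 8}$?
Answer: $\frac{3157729}{256} \approx 12335.0$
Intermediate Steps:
$d{\left(A \right)} = \frac{1}{-8 + A}$
$\left(-111 + d{\left(-8 \right)}\right)^{2} = \left(-111 + \frac{1}{-8 - 8}\right)^{2} = \left(-111 + \frac{1}{-16}\right)^{2} = \left(-111 - \frac{1}{16}\right)^{2} = \left(- \frac{1777}{16}\right)^{2} = \frac{3157729}{256}$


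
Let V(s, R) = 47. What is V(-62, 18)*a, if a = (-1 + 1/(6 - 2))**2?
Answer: 423/16 ≈ 26.438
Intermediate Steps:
a = 9/16 (a = (-1 + 1/4)**2 = (-3/4)**2 = 9/16 ≈ 0.56250)
V(-62, 18)*a = 47*(9/16) = 423/16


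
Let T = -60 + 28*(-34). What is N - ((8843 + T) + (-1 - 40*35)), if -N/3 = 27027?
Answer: -87511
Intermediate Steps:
T = -1012 (T = -60 - 952 = -1012)
N = -81081 (N = -3*27027 = -81081)
N - ((8843 + T) + (-1 - 40*35)) = -81081 - ((8843 - 1012) + (-1 - 40*35)) = -81081 - (7831 + (-1 - 1400)) = -81081 - (7831 - 1401) = -81081 - 1*6430 = -81081 - 6430 = -87511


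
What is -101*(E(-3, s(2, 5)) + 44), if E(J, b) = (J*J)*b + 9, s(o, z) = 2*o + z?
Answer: -13534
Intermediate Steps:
s(o, z) = z + 2*o
E(J, b) = 9 + b*J**2 (E(J, b) = J**2*b + 9 = b*J**2 + 9 = 9 + b*J**2)
-101*(E(-3, s(2, 5)) + 44) = -101*((9 + (5 + 2*2)*(-3)**2) + 44) = -101*((9 + (5 + 4)*9) + 44) = -101*((9 + 9*9) + 44) = -101*((9 + 81) + 44) = -101*(90 + 44) = -101*134 = -13534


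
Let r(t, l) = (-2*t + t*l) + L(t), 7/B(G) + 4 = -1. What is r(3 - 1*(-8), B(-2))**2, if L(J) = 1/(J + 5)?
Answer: 8922169/6400 ≈ 1394.1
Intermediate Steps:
B(G) = -7/5 (B(G) = 7/(-4 - 1) = 7/(-5) = 7*(-1/5) = -7/5)
L(J) = 1/(5 + J)
r(t, l) = 1/(5 + t) - 2*t + l*t (r(t, l) = (-2*t + t*l) + 1/(5 + t) = (-2*t + l*t) + 1/(5 + t) = 1/(5 + t) - 2*t + l*t)
r(3 - 1*(-8), B(-2))**2 = ((1 + (3 - 1*(-8))*(-2 - 7/5)*(5 + (3 - 1*(-8))))/(5 + (3 - 1*(-8))))**2 = ((1 + (3 + 8)*(-17/5)*(5 + (3 + 8)))/(5 + (3 + 8)))**2 = ((1 + 11*(-17/5)*(5 + 11))/(5 + 11))**2 = ((1 + 11*(-17/5)*16)/16)**2 = ((1 - 2992/5)/16)**2 = ((1/16)*(-2987/5))**2 = (-2987/80)**2 = 8922169/6400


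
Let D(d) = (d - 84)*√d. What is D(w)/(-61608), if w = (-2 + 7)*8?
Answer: 11*√10/7701 ≈ 0.0045170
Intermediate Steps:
w = 40 (w = 5*8 = 40)
D(d) = √d*(-84 + d) (D(d) = (-84 + d)*√d = √d*(-84 + d))
D(w)/(-61608) = (√40*(-84 + 40))/(-61608) = ((2*√10)*(-44))*(-1/61608) = -88*√10*(-1/61608) = 11*√10/7701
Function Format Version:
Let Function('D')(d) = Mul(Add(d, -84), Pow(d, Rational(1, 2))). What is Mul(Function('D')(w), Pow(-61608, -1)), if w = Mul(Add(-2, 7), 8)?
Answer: Mul(Rational(11, 7701), Pow(10, Rational(1, 2))) ≈ 0.0045170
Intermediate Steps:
w = 40 (w = Mul(5, 8) = 40)
Function('D')(d) = Mul(Pow(d, Rational(1, 2)), Add(-84, d)) (Function('D')(d) = Mul(Add(-84, d), Pow(d, Rational(1, 2))) = Mul(Pow(d, Rational(1, 2)), Add(-84, d)))
Mul(Function('D')(w), Pow(-61608, -1)) = Mul(Mul(Pow(40, Rational(1, 2)), Add(-84, 40)), Pow(-61608, -1)) = Mul(Mul(Mul(2, Pow(10, Rational(1, 2))), -44), Rational(-1, 61608)) = Mul(Mul(-88, Pow(10, Rational(1, 2))), Rational(-1, 61608)) = Mul(Rational(11, 7701), Pow(10, Rational(1, 2)))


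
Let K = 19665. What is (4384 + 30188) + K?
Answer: 54237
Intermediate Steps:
(4384 + 30188) + K = (4384 + 30188) + 19665 = 34572 + 19665 = 54237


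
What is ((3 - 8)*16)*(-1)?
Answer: 80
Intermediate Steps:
((3 - 8)*16)*(-1) = -5*16*(-1) = -80*(-1) = 80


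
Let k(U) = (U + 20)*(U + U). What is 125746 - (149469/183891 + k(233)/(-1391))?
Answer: 10728780403655/85264127 ≈ 1.2583e+5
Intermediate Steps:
k(U) = 2*U*(20 + U) (k(U) = (20 + U)*(2*U) = 2*U*(20 + U))
125746 - (149469/183891 + k(233)/(-1391)) = 125746 - (149469/183891 + (2*233*(20 + 233))/(-1391)) = 125746 - (149469*(1/183891) + (2*233*253)*(-1/1391)) = 125746 - (49823/61297 + 117898*(-1/1391)) = 125746 - (49823/61297 - 117898/1391) = 125746 - 1*(-7157489913/85264127) = 125746 + 7157489913/85264127 = 10728780403655/85264127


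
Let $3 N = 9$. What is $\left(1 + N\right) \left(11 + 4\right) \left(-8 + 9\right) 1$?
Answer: $60$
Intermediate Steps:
$N = 3$ ($N = \frac{1}{3} \cdot 9 = 3$)
$\left(1 + N\right) \left(11 + 4\right) \left(-8 + 9\right) 1 = \left(1 + 3\right) \left(11 + 4\right) \left(-8 + 9\right) 1 = 4 \cdot 15 \cdot 1 \cdot 1 = 60 \cdot 1 \cdot 1 = 60 \cdot 1 = 60$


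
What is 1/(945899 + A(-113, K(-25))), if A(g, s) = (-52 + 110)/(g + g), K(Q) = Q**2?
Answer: 113/106886558 ≈ 1.0572e-6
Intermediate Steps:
A(g, s) = 29/g (A(g, s) = 58/((2*g)) = 58*(1/(2*g)) = 29/g)
1/(945899 + A(-113, K(-25))) = 1/(945899 + 29/(-113)) = 1/(945899 + 29*(-1/113)) = 1/(945899 - 29/113) = 1/(106886558/113) = 113/106886558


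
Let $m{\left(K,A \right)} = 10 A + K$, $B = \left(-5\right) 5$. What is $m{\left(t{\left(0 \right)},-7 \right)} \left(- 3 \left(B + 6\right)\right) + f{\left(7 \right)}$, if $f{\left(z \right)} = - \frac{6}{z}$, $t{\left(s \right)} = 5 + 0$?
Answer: $- \frac{25941}{7} \approx -3705.9$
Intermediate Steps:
$t{\left(s \right)} = 5$
$B = -25$
$m{\left(K,A \right)} = K + 10 A$
$m{\left(t{\left(0 \right)},-7 \right)} \left(- 3 \left(B + 6\right)\right) + f{\left(7 \right)} = \left(5 + 10 \left(-7\right)\right) \left(- 3 \left(-25 + 6\right)\right) - \frac{6}{7} = \left(5 - 70\right) \left(\left(-3\right) \left(-19\right)\right) - \frac{6}{7} = \left(-65\right) 57 - \frac{6}{7} = -3705 - \frac{6}{7} = - \frac{25941}{7}$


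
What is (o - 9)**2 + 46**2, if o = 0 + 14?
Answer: 2141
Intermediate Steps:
o = 14
(o - 9)**2 + 46**2 = (14 - 9)**2 + 46**2 = 5**2 + 2116 = 25 + 2116 = 2141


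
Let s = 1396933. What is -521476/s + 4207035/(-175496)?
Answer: -5968462975751/245156153768 ≈ -24.346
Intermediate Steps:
-521476/s + 4207035/(-175496) = -521476/1396933 + 4207035/(-175496) = -521476*1/1396933 + 4207035*(-1/175496) = -521476/1396933 - 4207035/175496 = -5968462975751/245156153768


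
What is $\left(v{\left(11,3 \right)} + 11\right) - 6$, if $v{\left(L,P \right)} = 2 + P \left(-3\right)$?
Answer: $-2$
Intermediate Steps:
$v{\left(L,P \right)} = 2 - 3 P$
$\left(v{\left(11,3 \right)} + 11\right) - 6 = \left(\left(2 - 9\right) + 11\right) - 6 = \left(-7 + 11\right) - 6 = 4 - 6 = -2$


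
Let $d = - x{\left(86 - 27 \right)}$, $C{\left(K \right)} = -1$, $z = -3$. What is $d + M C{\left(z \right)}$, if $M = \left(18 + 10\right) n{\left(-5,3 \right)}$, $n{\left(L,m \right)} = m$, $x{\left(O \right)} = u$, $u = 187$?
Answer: $-271$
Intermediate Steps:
$x{\left(O \right)} = 187$
$M = 84$ ($M = \left(18 + 10\right) 3 = 28 \cdot 3 = 84$)
$d = -187$ ($d = \left(-1\right) 187 = -187$)
$d + M C{\left(z \right)} = -187 + 84 \left(-1\right) = -187 - 84 = -271$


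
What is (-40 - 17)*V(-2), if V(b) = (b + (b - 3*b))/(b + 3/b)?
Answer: 228/7 ≈ 32.571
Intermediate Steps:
V(b) = -b/(b + 3/b) (V(b) = (b - 2*b)/(b + 3/b) = (-b)/(b + 3/b) = -b/(b + 3/b))
(-40 - 17)*V(-2) = (-40 - 17)*(-1*(-2)²/(3 + (-2)²)) = -(-57)*4/(3 + 4) = -(-57)*4/7 = -57*(-4/7) = 228/7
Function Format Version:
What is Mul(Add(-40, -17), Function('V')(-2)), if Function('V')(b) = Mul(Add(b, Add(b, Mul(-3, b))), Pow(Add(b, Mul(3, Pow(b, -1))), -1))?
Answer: Rational(228, 7) ≈ 32.571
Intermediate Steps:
Function('V')(b) = Mul(-1, b, Pow(Add(b, Mul(3, Pow(b, -1))), -1)) (Function('V')(b) = Mul(Add(b, Mul(-2, b)), Pow(Add(b, Mul(3, Pow(b, -1))), -1)) = Mul(Mul(-1, b), Pow(Add(b, Mul(3, Pow(b, -1))), -1)) = Mul(-1, b, Pow(Add(b, Mul(3, Pow(b, -1))), -1)))
Mul(Add(-40, -17), Function('V')(-2)) = Mul(Add(-40, -17), Mul(-1, Pow(-2, 2), Pow(Add(3, Pow(-2, 2)), -1))) = Mul(-57, Mul(-1, 4, Pow(Add(3, 4), -1))) = Mul(-57, Mul(-1, 4, Pow(7, -1))) = Mul(-57, Mul(-1, 4, Rational(1, 7))) = Mul(-57, Rational(-4, 7)) = Rational(228, 7)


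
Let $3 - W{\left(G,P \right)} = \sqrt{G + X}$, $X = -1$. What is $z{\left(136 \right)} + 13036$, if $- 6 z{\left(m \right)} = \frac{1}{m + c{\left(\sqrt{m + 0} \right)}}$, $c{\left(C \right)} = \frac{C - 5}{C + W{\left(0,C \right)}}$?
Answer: $\frac{31521045 - 10637375 i + 21431182 \sqrt{34}}{6 \left(403 - 136 i + 274 \sqrt{34}\right)} \approx 13036.0 + 4.7684 \cdot 10^{-7} i$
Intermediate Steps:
$W{\left(G,P \right)} = 3 - \sqrt{-1 + G}$ ($W{\left(G,P \right)} = 3 - \sqrt{G - 1} = 3 - \sqrt{-1 + G}$)
$c{\left(C \right)} = \frac{-5 + C}{3 + C - i}$ ($c{\left(C \right)} = \frac{C - 5}{C + \left(3 - \sqrt{-1 + 0}\right)} = \frac{-5 + C}{C + \left(3 - \sqrt{-1}\right)} = \frac{-5 + C}{C + \left(3 - i\right)} = \frac{-5 + C}{3 + C - i}$)
$z{\left(m \right)} = - \frac{1}{6 \left(m + \frac{-5 + \sqrt{m}}{3 + \sqrt{m} - i}\right)}$ ($z{\left(m \right)} = - \frac{1}{6 \left(m + \frac{-5 + \sqrt{m + 0}}{3 + \sqrt{m + 0} - i}\right)} = - \frac{1}{6 \left(m + \frac{-5 + \sqrt{m}}{3 + \sqrt{m} - i}\right)}$)
$z{\left(136 \right)} + 13036 = \frac{-3 + i - \sqrt{136}}{6 \left(-5 + \sqrt{136} + 136 \left(3 + \sqrt{136} - i\right)\right)} + 13036 = \frac{-3 + i - 2 \sqrt{34}}{6 \left(-5 + 2 \sqrt{34} + 136 \left(3 + 2 \sqrt{34} - i\right)\right)} + 13036 = \frac{-3 + i - 2 \sqrt{34}}{6 \left(-5 + 2 \sqrt{34} + 136 \left(3 - i + 2 \sqrt{34}\right)\right)} + 13036 = \frac{-3 + i - 2 \sqrt{34}}{6 \left(-5 + 2 \sqrt{34} + \left(408 - 136 i + 272 \sqrt{34}\right)\right)} + 13036 = \frac{-3 + i - 2 \sqrt{34}}{6 \left(403 - 136 i + 274 \sqrt{34}\right)} + 13036 = 13036 + \frac{-3 + i - 2 \sqrt{34}}{6 \left(403 - 136 i + 274 \sqrt{34}\right)}$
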